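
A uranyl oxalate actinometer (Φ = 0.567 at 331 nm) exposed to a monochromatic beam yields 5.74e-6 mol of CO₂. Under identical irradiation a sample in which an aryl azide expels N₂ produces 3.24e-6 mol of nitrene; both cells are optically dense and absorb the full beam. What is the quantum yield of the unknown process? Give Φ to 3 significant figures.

Φ = 0.320

Photons absorbed by the actinometer: 5.74e-6 / 0.567 = 1.012e-5 mol.
Φ(unknown) = 3.24e-6 / 1.012e-5 = 0.320.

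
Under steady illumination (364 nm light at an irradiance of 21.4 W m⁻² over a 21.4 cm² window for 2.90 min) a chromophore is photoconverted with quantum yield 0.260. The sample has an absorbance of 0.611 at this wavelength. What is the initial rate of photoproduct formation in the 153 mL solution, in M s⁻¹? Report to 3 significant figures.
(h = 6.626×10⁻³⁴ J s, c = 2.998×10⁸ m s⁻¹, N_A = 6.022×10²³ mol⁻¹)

1.79×10⁻⁷ M s⁻¹

Photon energy at 364 nm: hc/λ = (6.626×10⁻³⁴)(2.998×10⁸)/(364×10⁻⁹) = 5.457×10⁻¹⁹ J.
Energy delivered: (21.4 W m⁻²)(21.4×10⁻⁴ m²)(174 s) = 7.969 J.
Photons incident: 7.969 / 5.457×10⁻¹⁹ = 1.460×10¹⁹, i.e. 1.460×10¹⁹/6.022×10²³ = 2.424×10⁻⁵ mol.
Fraction absorbed: 1 − 10^(−0.611) = 0.7551.
Photons absorbed: 0.7551 × 2.424×10⁻⁵ = 1.830×10⁻⁵ mol.
Product formed: 0.260 × 1.830×10⁻⁵ = 4.758×10⁻⁶ mol.
Rate: 4.758×10⁻⁶ mol / (174 s × 0.153 L) = 1.79×10⁻⁷ M s⁻¹.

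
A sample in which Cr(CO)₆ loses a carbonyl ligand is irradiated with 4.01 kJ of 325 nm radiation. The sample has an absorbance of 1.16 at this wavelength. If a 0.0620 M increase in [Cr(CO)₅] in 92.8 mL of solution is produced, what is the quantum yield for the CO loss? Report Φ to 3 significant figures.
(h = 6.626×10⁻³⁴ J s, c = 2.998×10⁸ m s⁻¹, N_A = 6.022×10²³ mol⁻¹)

Φ = 0.567

Product: (0.0620 M)(0.0928 L) = 0.005754 mol.
Photon energy at 325 nm: hc/λ = (6.626×10⁻³⁴)(2.998×10⁸)/(325×10⁻⁹) = 6.112×10⁻¹⁹ J.
Incident energy: 4.01 kJ = 4010 J.
Photons incident: 4010 / 6.112×10⁻¹⁹ = 6.561×10²¹, i.e. 6.561×10²¹/6.022×10²³ = 0.01090 mol.
Fraction absorbed: 1 − 10^(−1.16) = 0.9308.
Photons absorbed: 0.9308 × 0.01090 = 0.01015 mol.
Φ = 0.005754 mol / 0.01015 mol photons = 0.567.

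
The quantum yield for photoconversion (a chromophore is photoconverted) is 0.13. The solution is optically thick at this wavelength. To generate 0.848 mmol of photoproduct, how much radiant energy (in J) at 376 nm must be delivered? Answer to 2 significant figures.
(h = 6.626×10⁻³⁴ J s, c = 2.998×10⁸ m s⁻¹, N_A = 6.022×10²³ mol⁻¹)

Product: 0.848 mmol = 8.48×10⁻⁴ mol.
Photons that must be absorbed: 8.48×10⁻⁴ / 0.13 = 0.006523 mol.
Photon energy: hc/λ = 5.283×10⁻¹⁹ J; per mole, 3.181×10⁵ J mol⁻¹.
Energy required: 0.006523 × 3.181×10⁵ = 2100 J.

2100 J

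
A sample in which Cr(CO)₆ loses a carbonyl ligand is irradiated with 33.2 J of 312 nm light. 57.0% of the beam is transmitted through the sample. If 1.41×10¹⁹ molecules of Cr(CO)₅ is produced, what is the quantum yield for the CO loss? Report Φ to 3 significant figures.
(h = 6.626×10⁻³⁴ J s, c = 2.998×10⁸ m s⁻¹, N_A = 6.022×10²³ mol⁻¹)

Product: 1.41×10¹⁹ / 6.022×10²³ = 2.341×10⁻⁵ mol.
Photon energy at 312 nm: hc/λ = (6.626×10⁻³⁴)(2.998×10⁸)/(312×10⁻⁹) = 6.367×10⁻¹⁹ J.
Photons incident: 33.2 / 6.367×10⁻¹⁹ = 5.214×10¹⁹, i.e. 5.214×10¹⁹/6.022×10²³ = 8.658×10⁻⁵ mol.
Fraction absorbed: 1 − 57.0/100 = 0.4300.
Photons absorbed: 0.4300 × 8.658×10⁻⁵ = 3.723×10⁻⁵ mol.
Φ = 2.341×10⁻⁵ mol / 3.723×10⁻⁵ mol photons = 0.629.

Φ = 0.629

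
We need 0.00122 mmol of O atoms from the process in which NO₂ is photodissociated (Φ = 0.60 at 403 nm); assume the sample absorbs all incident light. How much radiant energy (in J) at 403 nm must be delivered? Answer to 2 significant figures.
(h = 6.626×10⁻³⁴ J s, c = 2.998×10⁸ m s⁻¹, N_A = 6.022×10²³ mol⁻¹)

Product: 0.00122 mmol = 1.22×10⁻⁶ mol.
Photons that must be absorbed: 1.22×10⁻⁶ / 0.60 = 2.033×10⁻⁶ mol.
Photon energy: hc/λ = 4.929×10⁻¹⁹ J; per mole, 2.968×10⁵ J mol⁻¹.
Energy required: 2.033×10⁻⁶ × 2.968×10⁵ = 0.60 J.

0.60 J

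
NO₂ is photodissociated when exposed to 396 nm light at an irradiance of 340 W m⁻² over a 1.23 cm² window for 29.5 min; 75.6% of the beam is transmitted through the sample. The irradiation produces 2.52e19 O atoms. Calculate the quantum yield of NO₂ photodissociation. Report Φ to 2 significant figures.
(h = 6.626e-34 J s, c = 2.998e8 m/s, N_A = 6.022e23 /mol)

Product: 2.52e19 / 6.022e23 = 4.185e-5 mol.
Photon energy at 396 nm: hc/λ = (6.626e-34)(2.998e8)/(396e-9) = 5.016e-19 J.
Energy delivered: (340 W m⁻²)(1.23e-4 m²)(1770 s) = 74.02 J.
Photons incident: 74.02 / 5.016e-19 = 1.476e20, i.e. 1.476e20/6.022e23 = 2.451e-4 mol.
Fraction absorbed: 1 − 75.6/100 = 0.2440.
Photons absorbed: 0.2440 × 2.451e-4 = 5.980e-5 mol.
Φ = 4.185e-5 mol / 5.980e-5 mol photons = 0.70.

Φ = 0.70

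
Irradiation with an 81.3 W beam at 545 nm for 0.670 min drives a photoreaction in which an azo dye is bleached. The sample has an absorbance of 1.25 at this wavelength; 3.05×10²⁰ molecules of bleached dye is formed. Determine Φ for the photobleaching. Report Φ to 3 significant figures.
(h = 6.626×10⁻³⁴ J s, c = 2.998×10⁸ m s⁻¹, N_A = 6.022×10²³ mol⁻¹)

Φ = 0.0360

Product: 3.05×10²⁰ / 6.022×10²³ = 5.065×10⁻⁴ mol.
Photon energy at 545 nm: hc/λ = (6.626×10⁻³⁴)(2.998×10⁸)/(545×10⁻⁹) = 3.645×10⁻¹⁹ J.
Energy delivered: (81.3 W)(40.2 s) = 3268 J.
Photons incident: 3268 / 3.645×10⁻¹⁹ = 8.966×10²¹, i.e. 8.966×10²¹/6.022×10²³ = 0.01489 mol.
Fraction absorbed: 1 − 10^(−1.25) = 0.9438.
Photons absorbed: 0.9438 × 0.01489 = 0.01405 mol.
Φ = 5.065×10⁻⁴ mol / 0.01405 mol photons = 0.0360.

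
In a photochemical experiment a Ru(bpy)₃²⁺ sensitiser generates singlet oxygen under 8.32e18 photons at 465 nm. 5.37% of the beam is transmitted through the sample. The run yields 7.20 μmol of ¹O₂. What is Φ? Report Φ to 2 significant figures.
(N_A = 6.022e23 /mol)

Φ = 0.55

Product: 7.20 μmol = 7.20e-6 mol.
Moles of photons: 8.32e18 / 6.022e23 = 1.382e-5 mol.
Fraction absorbed: 1 − 5.37/100 = 0.9463.
Photons absorbed: 0.9463 × 1.382e-5 = 1.308e-5 mol.
Φ = 7.20e-6 mol / 1.308e-5 mol photons = 0.55.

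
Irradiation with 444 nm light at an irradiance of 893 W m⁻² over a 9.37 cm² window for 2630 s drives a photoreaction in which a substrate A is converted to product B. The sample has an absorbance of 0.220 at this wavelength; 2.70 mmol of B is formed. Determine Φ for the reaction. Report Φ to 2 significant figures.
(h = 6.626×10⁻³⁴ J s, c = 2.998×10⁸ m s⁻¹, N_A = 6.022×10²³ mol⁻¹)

Φ = 0.83

Product: 2.70 mmol = 0.00270 mol.
Photon energy at 444 nm: hc/λ = (6.626×10⁻³⁴)(2.998×10⁸)/(444×10⁻⁹) = 4.474×10⁻¹⁹ J.
Energy delivered: (893 W m⁻²)(9.37×10⁻⁴ m²)(2630 s) = 2201 J.
Photons incident: 2201 / 4.474×10⁻¹⁹ = 4.920×10²¹, i.e. 4.920×10²¹/6.022×10²³ = 0.008170 mol.
Fraction absorbed: 1 − 10^(−0.220) = 0.3974.
Photons absorbed: 0.3974 × 0.008170 = 0.003247 mol.
Φ = 0.00270 mol / 0.003247 mol photons = 0.83.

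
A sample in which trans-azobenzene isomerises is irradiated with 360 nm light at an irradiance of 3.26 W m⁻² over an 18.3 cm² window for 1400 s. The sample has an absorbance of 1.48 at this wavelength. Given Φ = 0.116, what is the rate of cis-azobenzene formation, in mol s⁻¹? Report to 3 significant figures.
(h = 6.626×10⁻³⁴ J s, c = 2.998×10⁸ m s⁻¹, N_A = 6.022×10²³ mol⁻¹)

2.01×10⁻⁹ mol s⁻¹

Photon energy at 360 nm: hc/λ = (6.626×10⁻³⁴)(2.998×10⁸)/(360×10⁻⁹) = 5.518×10⁻¹⁹ J.
Energy delivered: (3.26 W m⁻²)(18.3×10⁻⁴ m²)(1400 s) = 8.352 J.
Photons incident: 8.352 / 5.518×10⁻¹⁹ = 1.514×10¹⁹, i.e. 1.514×10¹⁹/6.022×10²³ = 2.514×10⁻⁵ mol.
Fraction absorbed: 1 − 10^(−1.48) = 0.9669.
Photons absorbed: 0.9669 × 2.514×10⁻⁵ = 2.431×10⁻⁵ mol.
Product formed: 0.116 × 2.431×10⁻⁵ = 2.820×10⁻⁶ mol.
Rate: 2.820×10⁻⁶ / 1400 s = 2.01×10⁻⁹ mol s⁻¹.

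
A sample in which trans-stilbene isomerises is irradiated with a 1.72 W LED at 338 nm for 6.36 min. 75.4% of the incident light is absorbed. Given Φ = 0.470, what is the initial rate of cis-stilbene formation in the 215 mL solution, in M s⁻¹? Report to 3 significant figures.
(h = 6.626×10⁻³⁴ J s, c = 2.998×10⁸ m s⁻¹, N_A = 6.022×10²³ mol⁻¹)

Photon energy at 338 nm: hc/λ = (6.626×10⁻³⁴)(2.998×10⁸)/(338×10⁻⁹) = 5.877×10⁻¹⁹ J.
Energy delivered: (1.72 W)(381.6 s) = 656.4 J.
Photons incident: 656.4 / 5.877×10⁻¹⁹ = 1.117×10²¹, i.e. 1.117×10²¹/6.022×10²³ = 0.001855 mol.
Photons absorbed: 0.754 × 0.001855 = 0.001399 mol.
Product formed: 0.470 × 0.001399 = 6.575×10⁻⁴ mol.
Rate: 6.575×10⁻⁴ mol / (381.6 s × 0.215 L) = 8.01×10⁻⁶ M s⁻¹.

8.01×10⁻⁶ M s⁻¹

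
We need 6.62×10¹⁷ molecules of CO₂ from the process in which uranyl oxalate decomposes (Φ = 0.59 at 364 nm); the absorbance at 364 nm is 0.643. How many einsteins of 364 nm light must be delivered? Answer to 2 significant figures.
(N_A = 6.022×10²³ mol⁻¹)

2.4×10⁻⁶ einstein

Product: 6.62×10¹⁷ / 6.022×10²³ = 1.099×10⁻⁶ mol.
Photons that must be absorbed: 1.099×10⁻⁶ / 0.59 = 1.863×10⁻⁶ mol.
Fraction absorbed: 1 − 10^(−0.643) = 0.7725.
Incident photons needed: 1.863×10⁻⁶ / 0.7725 = 2.412×10⁻⁶ mol.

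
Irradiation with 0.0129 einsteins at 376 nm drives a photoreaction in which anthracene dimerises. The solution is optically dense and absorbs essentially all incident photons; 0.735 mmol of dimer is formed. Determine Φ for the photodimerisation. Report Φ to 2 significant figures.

Φ = 0.057

Product: 0.735 mmol = 7.35×10⁻⁴ mol.
Φ = 7.35×10⁻⁴ mol / 0.0129 mol photons = 0.057.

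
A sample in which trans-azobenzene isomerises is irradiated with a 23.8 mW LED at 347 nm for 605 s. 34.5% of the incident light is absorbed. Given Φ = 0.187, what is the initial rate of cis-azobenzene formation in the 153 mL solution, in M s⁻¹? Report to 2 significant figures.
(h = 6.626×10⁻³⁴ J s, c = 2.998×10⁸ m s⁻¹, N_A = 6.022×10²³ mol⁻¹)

Photon energy at 347 nm: hc/λ = (6.626×10⁻³⁴)(2.998×10⁸)/(347×10⁻⁹) = 5.725×10⁻¹⁹ J.
Energy delivered: (23.8 mW)(605 s) = 14.40 J.
Photons incident: 14.40 / 5.725×10⁻¹⁹ = 2.515×10¹⁹, i.e. 2.515×10¹⁹/6.022×10²³ = 4.176×10⁻⁵ mol.
Photons absorbed: 0.345 × 4.176×10⁻⁵ = 1.441×10⁻⁵ mol.
Product formed: 0.187 × 1.441×10⁻⁵ = 2.695×10⁻⁶ mol.
Rate: 2.695×10⁻⁶ mol / (605 s × 0.153 L) = 2.9×10⁻⁸ M s⁻¹.

2.9×10⁻⁸ M s⁻¹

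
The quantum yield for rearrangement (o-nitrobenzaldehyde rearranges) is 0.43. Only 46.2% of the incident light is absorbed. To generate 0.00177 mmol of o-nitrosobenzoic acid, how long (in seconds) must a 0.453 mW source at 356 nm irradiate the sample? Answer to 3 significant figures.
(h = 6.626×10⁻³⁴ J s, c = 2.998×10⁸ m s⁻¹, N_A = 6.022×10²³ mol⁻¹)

Product: 0.00177 mmol = 1.77×10⁻⁶ mol.
Photons that must be absorbed: 1.77×10⁻⁶ / 0.43 = 4.116×10⁻⁶ mol.
Incident photons needed: 4.116×10⁻⁶ / 0.462 = 8.909×10⁻⁶ mol.
Photon energy: hc/λ = 5.580×10⁻¹⁹ J; per mole, 3.360×10⁵ J mol⁻¹.
Energy required: 8.909×10⁻⁶ × 3.360×10⁵ = 2.993 J.
Time: 2.993 J / 0.000453 W = 6610 s.

t ≈ 6610 s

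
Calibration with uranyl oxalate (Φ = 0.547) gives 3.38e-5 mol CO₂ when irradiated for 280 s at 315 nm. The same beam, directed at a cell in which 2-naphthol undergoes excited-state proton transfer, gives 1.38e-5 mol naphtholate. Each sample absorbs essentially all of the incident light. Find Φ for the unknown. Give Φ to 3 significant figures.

Photons absorbed by the actinometer: 3.38e-5 / 0.547 = 6.179e-5 mol.
Φ(unknown) = 1.38e-5 / 6.179e-5 = 0.223.

Φ = 0.223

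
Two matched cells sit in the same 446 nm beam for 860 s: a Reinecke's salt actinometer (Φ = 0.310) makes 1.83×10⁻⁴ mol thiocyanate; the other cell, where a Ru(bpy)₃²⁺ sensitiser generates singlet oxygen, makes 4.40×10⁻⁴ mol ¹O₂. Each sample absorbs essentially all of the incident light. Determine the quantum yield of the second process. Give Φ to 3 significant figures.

Φ = 0.745

Photons absorbed by the actinometer: 1.83×10⁻⁴ / 0.310 = 5.903×10⁻⁴ mol.
Φ(unknown) = 4.40×10⁻⁴ / 5.903×10⁻⁴ = 0.745.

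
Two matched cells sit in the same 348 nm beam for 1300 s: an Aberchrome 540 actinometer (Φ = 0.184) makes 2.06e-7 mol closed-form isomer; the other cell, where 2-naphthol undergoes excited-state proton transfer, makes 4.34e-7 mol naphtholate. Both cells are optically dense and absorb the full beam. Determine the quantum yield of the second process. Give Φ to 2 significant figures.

Photons absorbed by the actinometer: 2.06e-7 / 0.184 = 1.120e-6 mol.
Φ(unknown) = 4.34e-7 / 1.120e-6 = 0.39.

Φ = 0.39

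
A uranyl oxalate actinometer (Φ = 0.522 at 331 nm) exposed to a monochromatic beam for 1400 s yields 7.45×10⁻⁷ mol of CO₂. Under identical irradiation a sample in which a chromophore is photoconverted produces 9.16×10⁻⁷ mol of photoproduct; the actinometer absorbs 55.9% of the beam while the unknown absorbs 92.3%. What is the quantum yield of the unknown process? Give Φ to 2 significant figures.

Photons absorbed by the actinometer: 7.45×10⁻⁷ / 0.522 = 1.427×10⁻⁶ mol.
Incident flux: 1.427×10⁻⁶ / 0.559 = 2.553×10⁻⁶ einstein.
Absorbed by unknown: 0.923 × 2.553×10⁻⁶ = 2.356×10⁻⁶ mol.
Φ(unknown) = 9.16×10⁻⁷ / 2.356×10⁻⁶ = 0.39.

Φ = 0.39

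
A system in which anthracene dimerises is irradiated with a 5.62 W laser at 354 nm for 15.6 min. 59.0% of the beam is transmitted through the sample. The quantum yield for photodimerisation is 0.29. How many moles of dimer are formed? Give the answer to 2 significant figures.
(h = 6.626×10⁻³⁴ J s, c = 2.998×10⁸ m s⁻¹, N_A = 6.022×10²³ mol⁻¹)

0.0019 mol

Photon energy at 354 nm: hc/λ = (6.626×10⁻³⁴)(2.998×10⁸)/(354×10⁻⁹) = 5.612×10⁻¹⁹ J.
Energy delivered: (5.62 W)(936 s) = 5260 J.
Photons incident: 5260 / 5.612×10⁻¹⁹ = 9.373×10²¹, i.e. 9.373×10²¹/6.022×10²³ = 0.01556 mol.
Fraction absorbed: 1 − 59.0/100 = 0.4100.
Photons absorbed: 0.4100 × 0.01556 = 0.006380 mol.
Product: Φ × n_abs = 0.29 × 0.006380 = 0.001850 mol.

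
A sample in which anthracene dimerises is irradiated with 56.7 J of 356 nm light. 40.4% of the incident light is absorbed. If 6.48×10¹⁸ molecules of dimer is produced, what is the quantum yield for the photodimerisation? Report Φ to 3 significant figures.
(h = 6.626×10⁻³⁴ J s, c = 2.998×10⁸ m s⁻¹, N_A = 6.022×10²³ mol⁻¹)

Product: 6.48×10¹⁸ / 6.022×10²³ = 1.076×10⁻⁵ mol.
Photon energy at 356 nm: hc/λ = (6.626×10⁻³⁴)(2.998×10⁸)/(356×10⁻⁹) = 5.580×10⁻¹⁹ J.
Photons incident: 56.7 / 5.580×10⁻¹⁹ = 1.016×10²⁰, i.e. 1.016×10²⁰/6.022×10²³ = 1.687×10⁻⁴ mol.
Photons absorbed: 0.404 × 1.687×10⁻⁴ = 6.815×10⁻⁵ mol.
Φ = 1.076×10⁻⁵ mol / 6.815×10⁻⁵ mol photons = 0.158.

Φ = 0.158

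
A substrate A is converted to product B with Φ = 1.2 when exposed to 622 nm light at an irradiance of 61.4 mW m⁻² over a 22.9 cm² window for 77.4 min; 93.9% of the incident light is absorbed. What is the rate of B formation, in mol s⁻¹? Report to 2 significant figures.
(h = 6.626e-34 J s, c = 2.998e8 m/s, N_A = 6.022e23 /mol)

8.2e-10 mol s⁻¹

Photon energy at 622 nm: hc/λ = (6.626e-34)(2.998e8)/(622e-9) = 3.194e-19 J.
Energy delivered: (61.4 mW m⁻²)(22.9e-4 m²)(4644 s) = 0.6530 J.
Photons incident: 0.6530 / 3.194e-19 = 2.044e18, i.e. 2.044e18/6.022e23 = 3.394e-6 mol.
Photons absorbed: 0.939 × 3.394e-6 = 3.187e-6 mol.
Product formed: 1.2 × 3.187e-6 = 3.824e-6 mol.
Rate: 3.824e-6 / 4644 s = 8.2e-10 mol s⁻¹.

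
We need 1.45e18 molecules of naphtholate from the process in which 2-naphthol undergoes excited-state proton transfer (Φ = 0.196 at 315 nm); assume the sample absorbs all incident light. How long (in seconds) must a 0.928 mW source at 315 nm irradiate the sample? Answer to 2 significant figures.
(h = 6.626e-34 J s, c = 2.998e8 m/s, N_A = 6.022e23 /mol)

t ≈ 5000 s

Product: 1.45e18 / 6.022e23 = 2.408e-6 mol.
Photons that must be absorbed: 2.408e-6 / 0.196 = 1.229e-5 mol.
Photon energy: hc/λ = 6.306e-19 J; per mole, 3.797e5 J mol⁻¹.
Energy required: 1.229e-5 × 3.797e5 = 4.667 J.
Time: 4.667 J / 0.000928 W = 5000 s.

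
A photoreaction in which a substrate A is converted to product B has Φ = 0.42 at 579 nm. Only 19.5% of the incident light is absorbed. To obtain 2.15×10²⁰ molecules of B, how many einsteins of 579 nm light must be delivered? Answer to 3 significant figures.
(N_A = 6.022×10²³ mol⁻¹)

Product: 2.15×10²⁰ / 6.022×10²³ = 3.570×10⁻⁴ mol.
Photons that must be absorbed: 3.570×10⁻⁴ / 0.42 = 8.500×10⁻⁴ mol.
Incident photons needed: 8.500×10⁻⁴ / 0.195 = 0.004359 mol.

0.00436 einstein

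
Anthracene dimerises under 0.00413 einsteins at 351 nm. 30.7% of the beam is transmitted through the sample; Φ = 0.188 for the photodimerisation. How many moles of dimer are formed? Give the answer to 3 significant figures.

Fraction absorbed: 1 − 30.7/100 = 0.6930.
Photons absorbed: 0.6930 × 0.00413 = 0.002862 mol.
Product: Φ × n_abs = 0.188 × 0.002862 = 5.381×10⁻⁴ mol.

5.38×10⁻⁴ mol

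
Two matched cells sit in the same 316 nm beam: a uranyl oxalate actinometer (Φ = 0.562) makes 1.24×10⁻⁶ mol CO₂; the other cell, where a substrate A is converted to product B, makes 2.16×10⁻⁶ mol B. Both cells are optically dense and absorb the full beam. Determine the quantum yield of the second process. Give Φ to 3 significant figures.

Photons absorbed by the actinometer: 1.24×10⁻⁶ / 0.562 = 2.206×10⁻⁶ mol.
Φ(unknown) = 2.16×10⁻⁶ / 2.206×10⁻⁶ = 0.979.

Φ = 0.979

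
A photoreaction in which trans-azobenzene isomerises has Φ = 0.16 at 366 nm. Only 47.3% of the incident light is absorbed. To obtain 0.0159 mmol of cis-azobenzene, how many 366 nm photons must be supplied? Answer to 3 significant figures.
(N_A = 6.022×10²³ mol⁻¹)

1.27×10²⁰ photons

Product: 0.0159 mmol = 1.59×10⁻⁵ mol.
Photons that must be absorbed: 1.59×10⁻⁵ / 0.16 = 9.938×10⁻⁵ mol.
Incident photons needed: 9.938×10⁻⁵ / 0.473 = 2.101×10⁻⁴ mol.
Photon count: 2.101×10⁻⁴ × 6.022×10²³ = 1.27×10²⁰.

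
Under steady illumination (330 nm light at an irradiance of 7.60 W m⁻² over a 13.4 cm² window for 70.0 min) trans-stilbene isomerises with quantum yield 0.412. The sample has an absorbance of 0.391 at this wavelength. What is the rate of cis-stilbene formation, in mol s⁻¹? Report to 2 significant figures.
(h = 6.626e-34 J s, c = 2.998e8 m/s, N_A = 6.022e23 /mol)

6.9e-9 mol s⁻¹

Photon energy at 330 nm: hc/λ = (6.626e-34)(2.998e8)/(330e-9) = 6.020e-19 J.
Energy delivered: (7.60 W m⁻²)(13.4e-4 m²)(4200 s) = 42.77 J.
Photons incident: 42.77 / 6.020e-19 = 7.105e19, i.e. 7.105e19/6.022e23 = 1.180e-4 mol.
Fraction absorbed: 1 − 10^(−0.391) = 0.5936.
Photons absorbed: 0.5936 × 1.180e-4 = 7.004e-5 mol.
Product formed: 0.412 × 7.004e-5 = 2.886e-5 mol.
Rate: 2.886e-5 / 4200 s = 6.9e-9 mol s⁻¹.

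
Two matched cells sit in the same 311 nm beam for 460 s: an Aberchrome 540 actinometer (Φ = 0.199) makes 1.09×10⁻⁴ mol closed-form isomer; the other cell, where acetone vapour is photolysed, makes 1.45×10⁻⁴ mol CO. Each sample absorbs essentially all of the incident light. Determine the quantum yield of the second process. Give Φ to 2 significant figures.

Photons absorbed by the actinometer: 1.09×10⁻⁴ / 0.199 = 5.477×10⁻⁴ mol.
Φ(unknown) = 1.45×10⁻⁴ / 5.477×10⁻⁴ = 0.26.

Φ = 0.26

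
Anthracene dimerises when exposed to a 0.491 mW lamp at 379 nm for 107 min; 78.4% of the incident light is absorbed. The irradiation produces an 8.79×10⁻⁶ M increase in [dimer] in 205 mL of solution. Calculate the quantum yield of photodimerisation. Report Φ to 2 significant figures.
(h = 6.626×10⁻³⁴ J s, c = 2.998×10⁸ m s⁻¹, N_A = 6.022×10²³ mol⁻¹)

Φ = 0.23

Product: (8.79×10⁻⁶ M)(0.205 L) = 1.802×10⁻⁶ mol.
Photon energy at 379 nm: hc/λ = (6.626×10⁻³⁴)(2.998×10⁸)/(379×10⁻⁹) = 5.241×10⁻¹⁹ J.
Energy delivered: (0.491 mW)(6420 s) = 3.152 J.
Photons incident: 3.152 / 5.241×10⁻¹⁹ = 6.014×10¹⁸, i.e. 6.014×10¹⁸/6.022×10²³ = 9.987×10⁻⁶ mol.
Photons absorbed: 0.784 × 9.987×10⁻⁶ = 7.830×10⁻⁶ mol.
Φ = 1.802×10⁻⁶ mol / 7.830×10⁻⁶ mol photons = 0.23.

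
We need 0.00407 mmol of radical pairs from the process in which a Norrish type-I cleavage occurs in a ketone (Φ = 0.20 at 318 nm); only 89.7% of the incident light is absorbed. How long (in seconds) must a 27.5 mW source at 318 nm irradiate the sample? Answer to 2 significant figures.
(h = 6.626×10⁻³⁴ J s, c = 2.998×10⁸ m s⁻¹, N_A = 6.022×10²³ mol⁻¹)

t ≈ 310 s

Product: 0.00407 mmol = 4.07×10⁻⁶ mol.
Photons that must be absorbed: 4.07×10⁻⁶ / 0.20 = 2.035×10⁻⁵ mol.
Incident photons needed: 2.035×10⁻⁵ / 0.897 = 2.269×10⁻⁵ mol.
Photon energy: hc/λ = 6.247×10⁻¹⁹ J; per mole, 3.762×10⁵ J mol⁻¹.
Energy required: 2.269×10⁻⁵ × 3.762×10⁵ = 8.536 J.
Time: 8.536 J / 0.0275 W = 310 s.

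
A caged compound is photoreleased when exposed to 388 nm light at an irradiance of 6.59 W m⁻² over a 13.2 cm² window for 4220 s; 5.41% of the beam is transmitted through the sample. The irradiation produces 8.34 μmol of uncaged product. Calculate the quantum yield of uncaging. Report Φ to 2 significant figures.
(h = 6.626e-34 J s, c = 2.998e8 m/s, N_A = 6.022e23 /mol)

Product: 8.34 μmol = 8.34e-6 mol.
Photon energy at 388 nm: hc/λ = (6.626e-34)(2.998e8)/(388e-9) = 5.120e-19 J.
Energy delivered: (6.59 W m⁻²)(13.2e-4 m²)(4220 s) = 36.71 J.
Photons incident: 36.71 / 5.120e-19 = 7.170e19, i.e. 7.170e19/6.022e23 = 1.191e-4 mol.
Fraction absorbed: 1 − 5.41/100 = 0.9459.
Photons absorbed: 0.9459 × 1.191e-4 = 1.127e-4 mol.
Φ = 8.34e-6 mol / 1.127e-4 mol photons = 0.074.

Φ = 0.074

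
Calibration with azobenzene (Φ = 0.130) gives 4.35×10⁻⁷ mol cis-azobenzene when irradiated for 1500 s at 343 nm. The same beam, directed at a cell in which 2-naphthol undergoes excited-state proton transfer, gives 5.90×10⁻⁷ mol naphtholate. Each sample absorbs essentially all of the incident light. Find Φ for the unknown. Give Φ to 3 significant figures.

Photons absorbed by the actinometer: 4.35×10⁻⁷ / 0.130 = 3.346×10⁻⁶ mol.
Φ(unknown) = 5.90×10⁻⁷ / 3.346×10⁻⁶ = 0.176.

Φ = 0.176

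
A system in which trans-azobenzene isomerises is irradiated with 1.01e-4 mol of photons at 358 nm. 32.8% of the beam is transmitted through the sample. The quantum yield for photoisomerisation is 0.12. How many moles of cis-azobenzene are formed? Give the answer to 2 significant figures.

Fraction absorbed: 1 − 32.8/100 = 0.6720.
Photons absorbed: 0.6720 × 1.01e-4 = 6.787e-5 mol.
Product: Φ × n_abs = 0.12 × 6.787e-5 = 8.144e-6 mol.

8.1e-6 mol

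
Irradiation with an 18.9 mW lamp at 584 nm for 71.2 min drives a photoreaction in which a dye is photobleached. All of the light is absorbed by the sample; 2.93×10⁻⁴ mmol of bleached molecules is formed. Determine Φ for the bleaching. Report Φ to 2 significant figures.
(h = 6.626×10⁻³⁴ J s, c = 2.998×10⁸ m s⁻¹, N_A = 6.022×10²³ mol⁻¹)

Product: 2.93×10⁻⁴ mmol = 2.93×10⁻⁷ mol.
Photon energy at 584 nm: hc/λ = (6.626×10⁻³⁴)(2.998×10⁸)/(584×10⁻⁹) = 3.401×10⁻¹⁹ J.
Energy delivered: (18.9 mW)(4272 s) = 80.74 J.
Photons incident: 80.74 / 3.401×10⁻¹⁹ = 2.374×10²⁰, i.e. 2.374×10²⁰/6.022×10²³ = 3.942×10⁻⁴ mol.
Φ = 2.93×10⁻⁷ mol / 3.942×10⁻⁴ mol photons = 7.4×10⁻⁴.

Φ = 7.4×10⁻⁴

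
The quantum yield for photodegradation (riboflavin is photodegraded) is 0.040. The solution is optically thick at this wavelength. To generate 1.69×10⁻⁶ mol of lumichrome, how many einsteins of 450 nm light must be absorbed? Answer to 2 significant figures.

Photons that must be absorbed: 1.69×10⁻⁶ / 0.040 = 4.225×10⁻⁵ mol.

4.2×10⁻⁵ einstein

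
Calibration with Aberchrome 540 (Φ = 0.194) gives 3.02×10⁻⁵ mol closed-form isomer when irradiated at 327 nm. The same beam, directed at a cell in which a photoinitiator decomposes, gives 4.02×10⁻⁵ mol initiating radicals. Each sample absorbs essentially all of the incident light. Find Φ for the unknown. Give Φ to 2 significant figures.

Photons absorbed by the actinometer: 3.02×10⁻⁵ / 0.194 = 1.557×10⁻⁴ mol.
Φ(unknown) = 4.02×10⁻⁵ / 1.557×10⁻⁴ = 0.26.

Φ = 0.26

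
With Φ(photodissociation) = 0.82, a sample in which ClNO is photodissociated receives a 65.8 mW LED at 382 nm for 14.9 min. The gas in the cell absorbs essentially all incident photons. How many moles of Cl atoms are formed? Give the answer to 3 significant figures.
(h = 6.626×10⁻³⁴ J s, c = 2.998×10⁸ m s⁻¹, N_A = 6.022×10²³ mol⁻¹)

1.54×10⁻⁴ mol

Photon energy at 382 nm: hc/λ = (6.626×10⁻³⁴)(2.998×10⁸)/(382×10⁻⁹) = 5.200×10⁻¹⁹ J.
Energy delivered: (65.8 mW)(894 s) = 58.83 J.
Photons incident: 58.83 / 5.200×10⁻¹⁹ = 1.131×10²⁰, i.e. 1.131×10²⁰/6.022×10²³ = 1.878×10⁻⁴ mol.
Product: Φ × n_abs = 0.82 × 1.878×10⁻⁴ = 1.540×10⁻⁴ mol.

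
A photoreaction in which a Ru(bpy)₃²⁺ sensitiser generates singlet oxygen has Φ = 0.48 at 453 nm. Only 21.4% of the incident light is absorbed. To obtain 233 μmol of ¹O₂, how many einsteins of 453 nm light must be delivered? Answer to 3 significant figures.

0.00227 einstein

Product: 233 μmol = 2.33e-4 mol.
Photons that must be absorbed: 2.33e-4 / 0.48 = 4.854e-4 mol.
Incident photons needed: 4.854e-4 / 0.214 = 0.002268 mol.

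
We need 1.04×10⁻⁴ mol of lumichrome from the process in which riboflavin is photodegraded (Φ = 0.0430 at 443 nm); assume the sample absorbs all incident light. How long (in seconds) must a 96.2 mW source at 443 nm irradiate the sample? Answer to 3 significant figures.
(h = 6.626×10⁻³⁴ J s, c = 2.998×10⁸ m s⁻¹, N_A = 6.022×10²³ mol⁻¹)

t ≈ 6790 s

Photons that must be absorbed: 1.04×10⁻⁴ / 0.0430 = 0.002419 mol.
Photon energy: hc/λ = 4.484×10⁻¹⁹ J; per mole, 2.700×10⁵ J mol⁻¹.
Energy required: 0.002419 × 2.700×10⁵ = 653.1 J.
Time: 653.1 J / 0.0962 W = 6790 s.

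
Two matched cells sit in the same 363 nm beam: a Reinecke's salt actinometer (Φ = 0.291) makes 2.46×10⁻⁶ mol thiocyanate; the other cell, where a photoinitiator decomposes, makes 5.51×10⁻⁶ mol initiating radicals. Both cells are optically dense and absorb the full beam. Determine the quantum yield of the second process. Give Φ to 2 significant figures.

Φ = 0.65

Photons absorbed by the actinometer: 2.46×10⁻⁶ / 0.291 = 8.454×10⁻⁶ mol.
Φ(unknown) = 5.51×10⁻⁶ / 8.454×10⁻⁶ = 0.65.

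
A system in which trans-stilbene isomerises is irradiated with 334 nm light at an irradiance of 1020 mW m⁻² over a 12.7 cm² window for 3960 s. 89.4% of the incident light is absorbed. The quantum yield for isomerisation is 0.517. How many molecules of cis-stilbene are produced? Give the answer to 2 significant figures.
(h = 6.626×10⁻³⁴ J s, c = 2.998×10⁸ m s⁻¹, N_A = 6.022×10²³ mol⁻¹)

Photon energy at 334 nm: hc/λ = (6.626×10⁻³⁴)(2.998×10⁸)/(334×10⁻⁹) = 5.948×10⁻¹⁹ J.
Energy delivered: (1020 mW m⁻²)(12.7×10⁻⁴ m²)(3960 s) = 5.130 J.
Photons incident: 5.130 / 5.948×10⁻¹⁹ = 8.625×10¹⁸, i.e. 8.625×10¹⁸/6.022×10²³ = 1.432×10⁻⁵ mol.
Photons absorbed: 0.894 × 1.432×10⁻⁵ = 1.280×10⁻⁵ mol.
Product: Φ × n_abs = 0.517 × 1.280×10⁻⁵ = 6.618×10⁻⁶ mol.
As a count: 6.618×10⁻⁶ × 6.022×10²³ = 4.0×10¹⁸.

4.0×10¹⁸ molecules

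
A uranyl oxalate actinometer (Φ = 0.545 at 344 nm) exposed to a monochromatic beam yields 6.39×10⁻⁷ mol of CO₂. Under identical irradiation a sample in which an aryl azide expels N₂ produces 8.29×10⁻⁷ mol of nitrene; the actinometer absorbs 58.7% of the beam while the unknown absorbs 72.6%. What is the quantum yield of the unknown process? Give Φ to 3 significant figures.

Φ = 0.572

Photons absorbed by the actinometer: 6.39×10⁻⁷ / 0.545 = 1.172×10⁻⁶ mol.
Incident flux: 1.172×10⁻⁶ / 0.587 = 1.997×10⁻⁶ einstein.
Absorbed by unknown: 0.726 × 1.997×10⁻⁶ = 1.450×10⁻⁶ mol.
Φ(unknown) = 8.29×10⁻⁷ / 1.450×10⁻⁶ = 0.572.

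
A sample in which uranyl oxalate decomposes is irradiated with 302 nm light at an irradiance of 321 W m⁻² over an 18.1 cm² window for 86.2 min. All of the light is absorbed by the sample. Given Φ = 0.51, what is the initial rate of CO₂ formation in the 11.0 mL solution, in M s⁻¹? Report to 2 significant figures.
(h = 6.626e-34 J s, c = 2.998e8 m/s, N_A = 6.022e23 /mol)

Photon energy at 302 nm: hc/λ = (6.626e-34)(2.998e8)/(302e-9) = 6.578e-19 J.
Energy delivered: (321 W m⁻²)(18.1e-4 m²)(5172 s) = 3005 J.
Photons incident: 3005 / 6.578e-19 = 4.568e21, i.e. 4.568e21/6.022e23 = 0.007586 mol.
Product formed: 0.51 × 0.007586 = 0.003869 mol.
Rate: 0.003869 mol / (5172 s × 0.011 L) = 6.8e-5 M s⁻¹.

6.8e-5 M s⁻¹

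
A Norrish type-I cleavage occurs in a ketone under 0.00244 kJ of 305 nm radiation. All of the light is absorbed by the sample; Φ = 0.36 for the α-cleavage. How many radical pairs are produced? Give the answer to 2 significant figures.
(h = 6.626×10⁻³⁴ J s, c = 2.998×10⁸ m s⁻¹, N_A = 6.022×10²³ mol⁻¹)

1.3×10¹⁸ radical pairs

Photon energy at 305 nm: hc/λ = (6.626×10⁻³⁴)(2.998×10⁸)/(305×10⁻⁹) = 6.513×10⁻¹⁹ J.
Incident energy: 0.00244 kJ = 2.44 J.
Photons incident: 2.44 / 6.513×10⁻¹⁹ = 3.746×10¹⁸, i.e. 3.746×10¹⁸/6.022×10²³ = 6.221×10⁻⁶ mol.
Product: Φ × n_abs = 0.36 × 6.221×10⁻⁶ = 2.240×10⁻⁶ mol.
As a count: 2.240×10⁻⁶ × 6.022×10²³ = 1.3×10¹⁸.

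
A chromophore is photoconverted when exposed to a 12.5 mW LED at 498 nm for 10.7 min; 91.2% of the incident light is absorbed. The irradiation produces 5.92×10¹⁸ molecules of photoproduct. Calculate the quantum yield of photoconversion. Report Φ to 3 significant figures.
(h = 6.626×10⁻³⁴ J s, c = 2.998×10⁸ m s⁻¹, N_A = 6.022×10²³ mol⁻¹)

Φ = 0.323

Product: 5.92×10¹⁸ / 6.022×10²³ = 9.831×10⁻⁶ mol.
Photon energy at 498 nm: hc/λ = (6.626×10⁻³⁴)(2.998×10⁸)/(498×10⁻⁹) = 3.989×10⁻¹⁹ J.
Energy delivered: (12.5 mW)(642 s) = 8.025 J.
Photons incident: 8.025 / 3.989×10⁻¹⁹ = 2.012×10¹⁹, i.e. 2.012×10¹⁹/6.022×10²³ = 3.341×10⁻⁵ mol.
Photons absorbed: 0.912 × 3.341×10⁻⁵ = 3.047×10⁻⁵ mol.
Φ = 9.831×10⁻⁶ mol / 3.047×10⁻⁵ mol photons = 0.323.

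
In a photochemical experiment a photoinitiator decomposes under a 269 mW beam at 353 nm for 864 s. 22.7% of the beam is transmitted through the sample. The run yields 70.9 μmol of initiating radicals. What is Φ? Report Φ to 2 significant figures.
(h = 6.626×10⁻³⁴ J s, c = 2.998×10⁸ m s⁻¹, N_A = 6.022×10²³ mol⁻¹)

Φ = 0.13

Product: 70.9 μmol = 7.09×10⁻⁵ mol.
Photon energy at 353 nm: hc/λ = (6.626×10⁻³⁴)(2.998×10⁸)/(353×10⁻⁹) = 5.627×10⁻¹⁹ J.
Energy delivered: (269 mW)(864 s) = 232.4 J.
Photons incident: 232.4 / 5.627×10⁻¹⁹ = 4.130×10²⁰, i.e. 4.130×10²⁰/6.022×10²³ = 6.858×10⁻⁴ mol.
Fraction absorbed: 1 − 22.7/100 = 0.7730.
Photons absorbed: 0.7730 × 6.858×10⁻⁴ = 5.301×10⁻⁴ mol.
Φ = 7.09×10⁻⁵ mol / 5.301×10⁻⁴ mol photons = 0.13.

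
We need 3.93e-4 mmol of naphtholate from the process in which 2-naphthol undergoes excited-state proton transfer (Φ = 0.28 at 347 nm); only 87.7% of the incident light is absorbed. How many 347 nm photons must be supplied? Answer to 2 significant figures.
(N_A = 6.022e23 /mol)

9.6e17 photons

Product: 3.93e-4 mmol = 3.93e-7 mol.
Photons that must be absorbed: 3.93e-7 / 0.28 = 1.404e-6 mol.
Incident photons needed: 1.404e-6 / 0.877 = 1.601e-6 mol.
Photon count: 1.601e-6 × 6.022e23 = 9.6e17.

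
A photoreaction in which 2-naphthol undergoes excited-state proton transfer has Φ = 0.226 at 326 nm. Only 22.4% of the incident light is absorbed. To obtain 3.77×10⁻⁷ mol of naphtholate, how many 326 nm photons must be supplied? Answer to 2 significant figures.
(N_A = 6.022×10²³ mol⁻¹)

4.5×10¹⁸ photons

Photons that must be absorbed: 3.77×10⁻⁷ / 0.226 = 1.668×10⁻⁶ mol.
Incident photons needed: 1.668×10⁻⁶ / 0.224 = 7.446×10⁻⁶ mol.
Photon count: 7.446×10⁻⁶ × 6.022×10²³ = 4.5×10¹⁸.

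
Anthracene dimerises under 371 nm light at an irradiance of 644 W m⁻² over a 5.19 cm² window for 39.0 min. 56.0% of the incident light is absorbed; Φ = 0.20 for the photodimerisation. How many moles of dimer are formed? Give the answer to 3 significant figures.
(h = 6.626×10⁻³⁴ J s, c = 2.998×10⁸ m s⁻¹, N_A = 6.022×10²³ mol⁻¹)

Photon energy at 371 nm: hc/λ = (6.626×10⁻³⁴)(2.998×10⁸)/(371×10⁻⁹) = 5.354×10⁻¹⁹ J.
Energy delivered: (644 W m⁻²)(5.19×10⁻⁴ m²)(2340 s) = 782.1 J.
Photons incident: 782.1 / 5.354×10⁻¹⁹ = 1.461×10²¹, i.e. 1.461×10²¹/6.022×10²³ = 0.002426 mol.
Photons absorbed: 0.560 × 0.002426 = 0.001359 mol.
Product: Φ × n_abs = 0.20 × 0.001359 = 2.718×10⁻⁴ mol.

2.72×10⁻⁴ mol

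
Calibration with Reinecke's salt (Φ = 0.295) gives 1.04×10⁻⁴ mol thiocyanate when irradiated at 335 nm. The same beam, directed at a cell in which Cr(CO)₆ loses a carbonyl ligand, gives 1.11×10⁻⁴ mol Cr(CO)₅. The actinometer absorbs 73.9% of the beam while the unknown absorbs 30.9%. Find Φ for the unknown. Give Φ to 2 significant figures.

Photons absorbed by the actinometer: 1.04×10⁻⁴ / 0.295 = 3.525×10⁻⁴ mol.
Incident flux: 3.525×10⁻⁴ / 0.739 = 4.770×10⁻⁴ einstein.
Absorbed by unknown: 0.309 × 4.770×10⁻⁴ = 1.474×10⁻⁴ mol.
Φ(unknown) = 1.11×10⁻⁴ / 1.474×10⁻⁴ = 0.75.

Φ = 0.75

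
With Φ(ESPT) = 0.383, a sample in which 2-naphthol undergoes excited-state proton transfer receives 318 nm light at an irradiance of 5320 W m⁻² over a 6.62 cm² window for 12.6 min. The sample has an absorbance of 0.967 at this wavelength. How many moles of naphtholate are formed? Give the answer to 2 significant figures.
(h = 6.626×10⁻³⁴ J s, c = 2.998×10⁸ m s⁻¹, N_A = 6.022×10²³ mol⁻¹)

Photon energy at 318 nm: hc/λ = (6.626×10⁻³⁴)(2.998×10⁸)/(318×10⁻⁹) = 6.247×10⁻¹⁹ J.
Energy delivered: (5320 W m⁻²)(6.62×10⁻⁴ m²)(756 s) = 2663 J.
Photons incident: 2663 / 6.247×10⁻¹⁹ = 4.263×10²¹, i.e. 4.263×10²¹/6.022×10²³ = 0.007079 mol.
Fraction absorbed: 1 − 10^(−0.967) = 0.8921.
Photons absorbed: 0.8921 × 0.007079 = 0.006315 mol.
Product: Φ × n_abs = 0.383 × 0.006315 = 0.002419 mol.

0.0024 mol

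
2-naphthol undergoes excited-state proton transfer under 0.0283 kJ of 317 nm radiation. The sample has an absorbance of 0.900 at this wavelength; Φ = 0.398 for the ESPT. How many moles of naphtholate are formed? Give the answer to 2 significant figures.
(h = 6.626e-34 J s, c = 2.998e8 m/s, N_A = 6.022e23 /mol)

Photon energy at 317 nm: hc/λ = (6.626e-34)(2.998e8)/(317e-9) = 6.266e-19 J.
Incident energy: 0.0283 kJ = 28.3 J.
Photons incident: 28.3 / 6.266e-19 = 4.516e19, i.e. 4.516e19/6.022e23 = 7.499e-5 mol.
Fraction absorbed: 1 − 10^(−0.900) = 0.8741.
Photons absorbed: 0.8741 × 7.499e-5 = 6.555e-5 mol.
Product: Φ × n_abs = 0.398 × 6.555e-5 = 2.609e-5 mol.

2.6e-5 mol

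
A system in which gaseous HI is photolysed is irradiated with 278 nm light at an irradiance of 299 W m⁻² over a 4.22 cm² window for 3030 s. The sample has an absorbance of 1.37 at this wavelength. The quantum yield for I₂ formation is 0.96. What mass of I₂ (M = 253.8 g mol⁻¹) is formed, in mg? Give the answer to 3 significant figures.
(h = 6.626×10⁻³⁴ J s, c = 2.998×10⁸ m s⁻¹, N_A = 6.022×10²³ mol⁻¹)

Photon energy at 278 nm: hc/λ = (6.626×10⁻³⁴)(2.998×10⁸)/(278×10⁻⁹) = 7.146×10⁻¹⁹ J.
Energy delivered: (299 W m⁻²)(4.22×10⁻⁴ m²)(3030 s) = 382.3 J.
Photons incident: 382.3 / 7.146×10⁻¹⁹ = 5.350×10²⁰, i.e. 5.350×10²⁰/6.022×10²³ = 8.884×10⁻⁴ mol.
Fraction absorbed: 1 − 10^(−1.37) = 0.9573.
Photons absorbed: 0.9573 × 8.884×10⁻⁴ = 8.505×10⁻⁴ mol.
Product: Φ × n_abs = 0.96 × 8.505×10⁻⁴ = 8.165×10⁻⁴ mol.
Mass: 8.165×10⁻⁴ × 253.8 = 0.2072 g = 207 mg.

207 mg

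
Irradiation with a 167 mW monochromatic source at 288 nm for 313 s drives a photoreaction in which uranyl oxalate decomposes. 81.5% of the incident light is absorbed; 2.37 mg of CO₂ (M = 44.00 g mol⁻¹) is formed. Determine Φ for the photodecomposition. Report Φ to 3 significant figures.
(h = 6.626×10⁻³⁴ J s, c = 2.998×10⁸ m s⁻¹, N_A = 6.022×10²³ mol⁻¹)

Product: 2.37 mg / 44.00 g mol⁻¹ = 5.386×10⁻⁵ mol.
Photon energy at 288 nm: hc/λ = (6.626×10⁻³⁴)(2.998×10⁸)/(288×10⁻⁹) = 6.897×10⁻¹⁹ J.
Energy delivered: (167 mW)(313 s) = 52.27 J.
Photons incident: 52.27 / 6.897×10⁻¹⁹ = 7.579×10¹⁹, i.e. 7.579×10¹⁹/6.022×10²³ = 1.259×10⁻⁴ mol.
Photons absorbed: 0.815 × 1.259×10⁻⁴ = 1.026×10⁻⁴ mol.
Φ = 5.386×10⁻⁵ mol / 1.026×10⁻⁴ mol photons = 0.525.

Φ = 0.525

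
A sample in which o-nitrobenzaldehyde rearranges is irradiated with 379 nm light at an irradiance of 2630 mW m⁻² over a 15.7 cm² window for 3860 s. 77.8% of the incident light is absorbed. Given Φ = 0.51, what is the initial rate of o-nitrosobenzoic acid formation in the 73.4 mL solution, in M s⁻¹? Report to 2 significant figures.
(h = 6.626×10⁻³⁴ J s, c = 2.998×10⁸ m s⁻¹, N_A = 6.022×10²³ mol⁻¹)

7.1×10⁻⁸ M s⁻¹

Photon energy at 379 nm: hc/λ = (6.626×10⁻³⁴)(2.998×10⁸)/(379×10⁻⁹) = 5.241×10⁻¹⁹ J.
Energy delivered: (2630 mW m⁻²)(15.7×10⁻⁴ m²)(3860 s) = 15.94 J.
Photons incident: 15.94 / 5.241×10⁻¹⁹ = 3.041×10¹⁹, i.e. 3.041×10¹⁹/6.022×10²³ = 5.050×10⁻⁵ mol.
Photons absorbed: 0.778 × 5.050×10⁻⁵ = 3.929×10⁻⁵ mol.
Product formed: 0.51 × 3.929×10⁻⁵ = 2.004×10⁻⁵ mol.
Rate: 2.004×10⁻⁵ mol / (3860 s × 0.0734 L) = 7.1×10⁻⁸ M s⁻¹.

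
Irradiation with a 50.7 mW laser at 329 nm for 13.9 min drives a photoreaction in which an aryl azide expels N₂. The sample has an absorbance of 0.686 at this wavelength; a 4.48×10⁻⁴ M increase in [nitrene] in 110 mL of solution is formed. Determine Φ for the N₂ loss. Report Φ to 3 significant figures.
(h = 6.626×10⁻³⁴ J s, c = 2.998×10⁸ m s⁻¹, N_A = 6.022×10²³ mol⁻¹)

Φ = 0.534

Product: (4.48×10⁻⁴ M)(0.11 L) = 4.928×10⁻⁵ mol.
Photon energy at 329 nm: hc/λ = (6.626×10⁻³⁴)(2.998×10⁸)/(329×10⁻⁹) = 6.038×10⁻¹⁹ J.
Energy delivered: (50.7 mW)(834 s) = 42.28 J.
Photons incident: 42.28 / 6.038×10⁻¹⁹ = 7.002×10¹⁹, i.e. 7.002×10¹⁹/6.022×10²³ = 1.163×10⁻⁴ mol.
Fraction absorbed: 1 − 10^(−0.686) = 0.7939.
Photons absorbed: 0.7939 × 1.163×10⁻⁴ = 9.233×10⁻⁵ mol.
Φ = 4.928×10⁻⁵ mol / 9.233×10⁻⁵ mol photons = 0.534.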